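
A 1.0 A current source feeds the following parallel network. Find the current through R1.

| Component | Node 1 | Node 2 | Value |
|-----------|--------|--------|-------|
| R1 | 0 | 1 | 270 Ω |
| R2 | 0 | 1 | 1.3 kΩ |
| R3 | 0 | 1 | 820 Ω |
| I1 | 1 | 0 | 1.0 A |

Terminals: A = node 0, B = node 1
All resistors sit directly between nodes 0 and 1, so they are in parallel and share one voltage V; the full source current 1 A splits among them.
1/R_par = 1/270 + 1/1300 + 1/820 = 0.005692 S  =>  R_par = 175.7 Ω
V = I × R_par = 1 × 175.7 = 175.7 V
I_R1 = V/R1 = 175.7/270 = 0.6506 A

Final answer: 0.6506 A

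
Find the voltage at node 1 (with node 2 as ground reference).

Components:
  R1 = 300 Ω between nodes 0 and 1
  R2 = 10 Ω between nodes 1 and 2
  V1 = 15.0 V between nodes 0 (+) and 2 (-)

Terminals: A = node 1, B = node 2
Nodal analysis, taking node 2 as the 0 V reference.
Source V1 fixes V_0 = 15 V.
KCL at each unknown node (sum of currents leaving = 0; resistances in Ω):
  Node 1: (V_1 - 15)/300 + (V_1 - 0)/10 = 0
Collecting terms: 0.1033 × V_1 = 0.05  =>  V_1 = 0.4839 V
The requested potential is V_1 = 0.4839 V.

Final answer: V_1 = 0.4839 V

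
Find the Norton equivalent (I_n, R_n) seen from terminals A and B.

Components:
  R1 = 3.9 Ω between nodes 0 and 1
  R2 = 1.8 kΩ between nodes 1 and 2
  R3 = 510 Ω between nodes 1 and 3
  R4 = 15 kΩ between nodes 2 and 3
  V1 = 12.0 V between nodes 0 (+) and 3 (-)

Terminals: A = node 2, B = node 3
Find the Thévenin equivalent first; then I_n = V_th/R_th and R_n = R_th.
Step 1 — V_th is the open-circuit voltage V_A - V_B (nothing connected across the terminals).
Nodal analysis, taking node 3 as the 0 V reference.
Source V1 fixes V_0 = 12 V.
KCL at each unknown node (sum of currents leaving = 0; resistances in Ω):
  Node 1: (V_1 - 12)/3.9 + (V_1 - V_2)/1800 + (V_1 - 0)/510 = 0
  Node 2: (V_2 - V_1)/1800 + (V_2 - 0)/15000 = 0
Collecting terms (coefficients in siemens):
  0.2589·V_1 - 0.0005556·V_2 = 3.077
  0.0006222·V_2 - 0.0005556·V_1 = 0
Determinant D = (0.2589)(0.0006222) - (-0.0005556)(-0.0005556) = 0.0001608
V_1 = [(3.077)(0.0006222) - (-0.0005556)(0)]/D = 11.91 V
V_2 = [(0.2589)(0) - (3.077)(-0.0005556)]/D = 10.63 V
V_th = V_2 - V_3 = 10.63 - 0 = 10.63 V
Step 2 — R_th: zero the source — replace V1 by a short circuit (node 3 merges into node 0) — and find the resistance seen between A (node 2) and B (node 0).
Reduce the network between node 2 (A) and node 0 (B) by series/parallel combination:
  Rp1 = R1 ‖ R3 (parallel, both between nodes 0 and 1) = 1/(1/3.9 + 1/510) = 3.87 Ω
  Rs1 = R2 + Rp1 (series, joined only at node 1) = 1800 + 3.87 = 1804 Ω
  Rp2 = R4 ‖ Rs1 (parallel, both between nodes 0 and 2) = 1/(1/15000 + 1/1804) = 1610 Ω
R_th = 1.61 kΩ
I_n = V_th/R_th = 10.63/1610 = 0.006602 A, and R_n = R_th = 1.61 kΩ

Final answer: I_n = 0.006602 A, R_n = 1.61 kΩ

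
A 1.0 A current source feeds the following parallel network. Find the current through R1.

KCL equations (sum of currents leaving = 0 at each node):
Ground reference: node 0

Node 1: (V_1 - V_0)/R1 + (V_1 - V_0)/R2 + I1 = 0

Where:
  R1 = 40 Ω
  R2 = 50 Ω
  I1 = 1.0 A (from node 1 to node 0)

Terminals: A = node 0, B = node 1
All resistors sit directly between nodes 0 and 1, so they are in parallel and share one voltage V; the full source current 1 A splits among them.
1/R_par = 1/40 + 1/50 = 0.045 S  =>  R_par = 22.22 Ω
V = I × R_par = 1 × 22.22 = 22.22 V
I_R1 = V/R1 = 22.22/40 = 0.5556 A

Final answer: 0.5556 A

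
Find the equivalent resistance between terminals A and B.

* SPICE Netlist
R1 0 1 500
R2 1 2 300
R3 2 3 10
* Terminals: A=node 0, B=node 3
Reduce the network between node 0 (A) and node 3 (B) by series/parallel combination:
  Rs1 = R1 + R2 (series, joined only at node 1) = 500 + 300 = 800 Ω
  Rs2 = R3 + Rs1 (series, joined only at node 2) = 10 + 800 = 810 Ω
R_eq = 810 Ω

Final answer: 810 Ω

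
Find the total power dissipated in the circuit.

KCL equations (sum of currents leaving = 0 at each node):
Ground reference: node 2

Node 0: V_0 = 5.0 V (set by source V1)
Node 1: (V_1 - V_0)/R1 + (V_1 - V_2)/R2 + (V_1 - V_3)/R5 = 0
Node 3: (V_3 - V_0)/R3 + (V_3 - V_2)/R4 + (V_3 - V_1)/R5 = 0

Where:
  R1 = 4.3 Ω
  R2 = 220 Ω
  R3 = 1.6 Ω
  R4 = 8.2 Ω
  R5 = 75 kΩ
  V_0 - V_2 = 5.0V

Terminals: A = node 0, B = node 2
Nodal analysis, taking node 2 as the 0 V reference.
Source V1 fixes V_0 = 5 V.
KCL at each unknown node (sum of currents leaving = 0; resistances in Ω):
  Node 1: (V_1 - 5)/4.3 + (V_1 - 0)/220 + (V_1 - V_3)/75000 = 0
  Node 3: (V_3 - 5)/1.6 + (V_3 - 0)/8.2 + (V_3 - V_1)/75000 = 0
Collecting terms (coefficients in siemens):
  0.2371·V_1 - 0.00001333·V_3 = 1.163
  0.747·V_3 - 0.00001333·V_1 = 3.125
Determinant D = (0.2371)(0.747) - (-0.00001333)(-0.00001333) = 0.1771
V_1 = [(1.163)(0.747) - (-0.00001333)(3.125)]/D = 4.904 V
V_3 = [(0.2371)(3.125) - (1.163)(-0.00001333)]/D = 4.184 V
Power in each resistor, P = (ΔV)²/R:
  P_R1 = (5 - 4.904)²/4.3 = 0.002139 W
  P_R2 = (4.904 - 0)²/220 = 0.1093 W
  P_R3 = (5 - 4.184)²/1.6 = 0.4165 W
  P_R4 = (0 - 4.184)²/8.2 = 2.135 W
  P_R5 = (4.904 - 4.184)²/75000 = 0.00000692 W
P_total = P_R1 + P_R2 + P_R3 + P_R4 + P_R5 = 2.662 W

Final answer: 2.662 W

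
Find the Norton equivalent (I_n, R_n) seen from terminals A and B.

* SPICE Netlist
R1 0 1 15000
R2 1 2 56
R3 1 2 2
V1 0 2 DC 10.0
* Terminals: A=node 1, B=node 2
Find the Thévenin equivalent first; then I_n = V_th/R_th and R_n = R_th.
Step 1 — V_th is the open-circuit voltage V_A - V_B (nothing connected across the terminals).
Nodal analysis, taking node 2 as the 0 V reference.
Source V1 fixes V_0 = 10 V.
KCL at each unknown node (sum of currents leaving = 0; resistances in Ω):
  Node 1: (V_1 - 10)/15000 + (V_1 - 0)/56 + (V_1 - 0)/2 = 0
Collecting terms: 0.5179 × V_1 = 0.0006667  =>  V_1 = 0.001287 V
V_th = V_1 - V_2 = 0.001287 - 0 = 0.001287 V
Step 2 — R_th: zero the source — replace V1 by a short circuit (node 2 merges into node 0) — and find the resistance seen between A (node 1) and B (node 0).
Reduce the network between node 1 (A) and node 0 (B) by series/parallel combination:
  Rp1 = R1 ‖ R2 ‖ R3 (parallel, all between nodes 0 and 1) = 1/(1/15000 + 1/56 + 1/2) = 1.931 Ω
R_th = 1.931 Ω
I_n = V_th/R_th = 0.001287/1.931 = 0.0006667 A, and R_n = R_th = 1.931 Ω

Final answer: I_n = 0.0006667 A, R_n = 1.931 Ω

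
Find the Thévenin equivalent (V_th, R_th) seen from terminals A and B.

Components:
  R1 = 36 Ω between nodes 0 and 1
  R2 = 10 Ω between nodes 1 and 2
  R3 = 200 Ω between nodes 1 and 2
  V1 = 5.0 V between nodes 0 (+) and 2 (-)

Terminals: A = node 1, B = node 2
Step 1 — V_th is the open-circuit voltage V_A - V_B (nothing connected across the terminals).
Nodal analysis, taking node 2 as the 0 V reference.
Source V1 fixes V_0 = 5 V.
KCL at each unknown node (sum of currents leaving = 0; resistances in Ω):
  Node 1: (V_1 - 5)/36 + (V_1 - 0)/10 + (V_1 - 0)/200 = 0
Collecting terms: 0.1328 × V_1 = 0.1389  =>  V_1 = 1.046 V
V_th = V_1 - V_2 = 1.046 - 0 = 1.046 V
Step 2 — R_th: zero the source — replace V1 by a short circuit (node 2 merges into node 0) — and find the resistance seen between A (node 1) and B (node 0).
Reduce the network between node 1 (A) and node 0 (B) by series/parallel combination:
  Rp1 = R1 ‖ R2 ‖ R3 (parallel, all between nodes 0 and 1) = 1/(1/36 + 1/10 + 1/200) = 7.531 Ω
R_th = 7.531 Ω

Final answer: V_th = 1.046 V, R_th = 7.531 Ω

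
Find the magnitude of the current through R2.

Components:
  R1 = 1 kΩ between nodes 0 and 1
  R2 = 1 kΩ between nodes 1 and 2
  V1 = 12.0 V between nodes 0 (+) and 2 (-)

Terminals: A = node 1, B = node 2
Nodal analysis, taking node 2 as the 0 V reference.
Source V1 fixes V_0 = 12 V.
KCL at each unknown node (sum of currents leaving = 0; resistances in Ω):
  Node 1: (V_1 - 12)/1000 + (V_1 - 0)/1000 = 0
Collecting terms: 0.002 × V_1 = 0.012  =>  V_1 = 6 V
I_R2 = (V_1 - V_2)/R2 = (6 - 0)/1000 = 0.006 A
|I_R2| = 0.006 A

Final answer: |I_R2| = 0.006 A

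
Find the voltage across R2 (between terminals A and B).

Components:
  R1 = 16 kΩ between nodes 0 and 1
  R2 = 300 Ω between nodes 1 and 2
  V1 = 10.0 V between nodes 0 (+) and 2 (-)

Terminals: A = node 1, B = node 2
R1 and R2 are in series across V1 (node 0 → node 1 → node 2), and the output A–B is taken across R2, so this is a voltage divider.
Series current: I = V1/(R1 + R2) = 10/(16000 + 300) = 10/16300 = 0.0006135 A
V_R2 = I × R2 = V1 × R2/(R1 + R2) = 10 × 300/16300 = 0.184 V

Final answer: 0.184 V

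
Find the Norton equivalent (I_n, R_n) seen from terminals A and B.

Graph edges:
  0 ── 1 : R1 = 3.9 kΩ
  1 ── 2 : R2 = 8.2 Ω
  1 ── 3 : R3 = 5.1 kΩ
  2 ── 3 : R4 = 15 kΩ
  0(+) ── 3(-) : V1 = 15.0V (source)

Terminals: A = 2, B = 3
Find the Thévenin equivalent first; then I_n = V_th/R_th and R_n = R_th.
Step 1 — V_th is the open-circuit voltage V_A - V_B (nothing connected across the terminals).
Nodal analysis, taking node 3 as the 0 V reference.
Source V1 fixes V_0 = 15 V.
KCL at each unknown node (sum of currents leaving = 0; resistances in Ω):
  Node 1: (V_1 - 15)/3900 + (V_1 - V_2)/8.2 + (V_1 - 0)/5100 = 0
  Node 2: (V_2 - V_1)/8.2 + (V_2 - 0)/15000 = 0
Collecting terms (coefficients in siemens):
  0.1224·V_1 - 0.122·V_2 = 0.003846
  0.122·V_2 - 0.122·V_1 = 0
Determinant D = (0.1224)(0.122) - (-0.122)(-0.122) = 0.00006334
V_1 = [(0.003846)(0.122) - (-0.122)(0)]/D = 7.409 V
V_2 = [(0.1224)(0) - (0.003846)(-0.122)]/D = 7.405 V
V_th = V_2 - V_3 = 7.405 - 0 = 7.405 V
Step 2 — R_th: zero the source — replace V1 by a short circuit (node 3 merges into node 0) — and find the resistance seen between A (node 2) and B (node 0).
Reduce the network between node 2 (A) and node 0 (B) by series/parallel combination:
  Rp1 = R1 ‖ R3 (parallel, both between nodes 0 and 1) = 1/(1/3900 + 1/5100) = 2210 Ω
  Rs1 = R2 + Rp1 (series, joined only at node 1) = 8.2 + 2210 = 2218 Ω
  Rp2 = R4 ‖ Rs1 (parallel, both between nodes 0 and 2) = 1/(1/15000 + 1/2218) = 1932 Ω
R_th = 1.932 kΩ
I_n = V_th/R_th = 7.405/1932 = 0.003832 A, and R_n = R_th = 1.932 kΩ

Final answer: I_n = 0.003832 A, R_n = 1.932 kΩ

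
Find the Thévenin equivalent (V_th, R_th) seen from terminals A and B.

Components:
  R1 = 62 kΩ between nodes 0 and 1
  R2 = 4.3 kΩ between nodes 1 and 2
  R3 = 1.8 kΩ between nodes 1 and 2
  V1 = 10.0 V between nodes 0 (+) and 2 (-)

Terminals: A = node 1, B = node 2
Step 1 — V_th is the open-circuit voltage V_A - V_B (nothing connected across the terminals).
Nodal analysis, taking node 2 as the 0 V reference.
Source V1 fixes V_0 = 10 V.
KCL at each unknown node (sum of currents leaving = 0; resistances in Ω):
  Node 1: (V_1 - 10)/62000 + (V_1 - 0)/4300 + (V_1 - 0)/1800 = 0
Collecting terms: 0.0008042 × V_1 = 0.0001613  =>  V_1 = 0.2005 V
V_th = V_1 - V_2 = 0.2005 - 0 = 0.2005 V
Step 2 — R_th: zero the source — replace V1 by a short circuit (node 2 merges into node 0) — and find the resistance seen between A (node 1) and B (node 0).
Reduce the network between node 1 (A) and node 0 (B) by series/parallel combination:
  Rp1 = R1 ‖ R2 ‖ R3 (parallel, all between nodes 0 and 1) = 1/(1/62000 + 1/4300 + 1/1800) = 1243 Ω
R_th = 1.243 kΩ

Final answer: V_th = 0.2005 V, R_th = 1.243 kΩ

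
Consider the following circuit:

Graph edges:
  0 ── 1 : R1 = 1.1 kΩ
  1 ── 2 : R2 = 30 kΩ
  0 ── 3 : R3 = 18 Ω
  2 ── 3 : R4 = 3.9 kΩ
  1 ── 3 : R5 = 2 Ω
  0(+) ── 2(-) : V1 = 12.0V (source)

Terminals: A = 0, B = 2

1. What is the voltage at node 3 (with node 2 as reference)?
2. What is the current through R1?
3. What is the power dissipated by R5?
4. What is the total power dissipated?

Nodal analysis, taking node 2 as the 0 V reference.
Source V1 fixes V_0 = 12 V.
KCL at each unknown node (sum of currents leaving = 0; resistances in Ω):
  Node 1: (V_1 - 12)/1100 + (V_1 - 0)/30000 + (V_1 - V_3)/2 = 0
  Node 3: (V_3 - 12)/18 + (V_3 - 0)/3900 + (V_3 - V_1)/2 = 0
Collecting terms (coefficients in siemens):
  0.5009·V_1 - 0.5·V_3 = 0.01091
  0.5558·V_3 - 0.5·V_1 = 0.6667
Determinant D = (0.5009)(0.5558) - (-0.5)(-0.5) = 0.02843
V_1 = [(0.01091)(0.5558) - (-0.5)(0.6667)]/D = 11.94 V
V_3 = [(0.5009)(0.6667) - (0.01091)(-0.5)]/D = 11.94 V
Part 1:
  Read off the nodal solution: V_3 = 11.94 V
Part 2:
  I_R1 = (V_0 - V_1)/R1 = (12 - 11.94)/1100 = 0.0000563 A
  Magnitude: I_R1 = 0.0000563 A
Part 3:
  I_R5 = (V_1 - V_3)/R5 = (11.94 - 11.94)/2 = -0.0003416 A
  P_R5 = I_R5² × R5 = (-0.0003416)² × 2 = 0.0000002334 W
Part 4:
  Power in each resistor, P = (ΔV)²/R:
    P_R1 = (12 - 11.94)²/1100 = 0.000003487 W
    P_R2 = (11.94 - 0)²/30000 = 0.004751 W
    P_R3 = (12 - 11.94)²/18 = 0.0002084 W
    P_R4 = (0 - 11.94)²/3900 = 0.03655 W
    P_R5 = (11.94 - 11.94)²/2 = 0.0000002334 W
  P_total = P_R1 + P_R2 + P_R3 + P_R4 + P_R5 = 0.04151 W

Final answers:
1. V_3 = 11.94 V
2. I_R1 = 5.63e-05 A
3. P_R5 = 2.334e-07 W
4. P_total = 0.04151 W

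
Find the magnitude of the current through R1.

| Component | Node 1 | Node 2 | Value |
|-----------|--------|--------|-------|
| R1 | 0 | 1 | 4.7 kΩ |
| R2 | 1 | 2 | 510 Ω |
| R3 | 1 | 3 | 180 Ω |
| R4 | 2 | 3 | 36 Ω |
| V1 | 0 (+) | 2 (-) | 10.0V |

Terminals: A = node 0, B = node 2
Nodal analysis, taking node 2 as the 0 V reference.
Source V1 fixes V_0 = 10 V.
KCL at each unknown node (sum of currents leaving = 0; resistances in Ω):
  Node 1: (V_1 - 10)/4700 + (V_1 - 0)/510 + (V_1 - V_3)/180 = 0
  Node 3: (V_3 - V_1)/180 + (V_3 - 0)/36 = 0
Collecting terms (coefficients in siemens):
  0.007729·V_1 - 0.005556·V_3 = 0.002128
  0.03333·V_3 - 0.005556·V_1 = 0
Determinant D = (0.007729)(0.03333) - (-0.005556)(-0.005556) = 0.0002268
V_1 = [(0.002128)(0.03333) - (-0.005556)(0)]/D = 0.3127 V
V_3 = [(0.007729)(0) - (0.002128)(-0.005556)]/D = 0.05212 V
I_R1 = (V_0 - V_1)/R1 = (10 - 0.3127)/4700 = 0.002061 A
|I_R1| = 0.002061 A

Final answer: |I_R1| = 0.002061 A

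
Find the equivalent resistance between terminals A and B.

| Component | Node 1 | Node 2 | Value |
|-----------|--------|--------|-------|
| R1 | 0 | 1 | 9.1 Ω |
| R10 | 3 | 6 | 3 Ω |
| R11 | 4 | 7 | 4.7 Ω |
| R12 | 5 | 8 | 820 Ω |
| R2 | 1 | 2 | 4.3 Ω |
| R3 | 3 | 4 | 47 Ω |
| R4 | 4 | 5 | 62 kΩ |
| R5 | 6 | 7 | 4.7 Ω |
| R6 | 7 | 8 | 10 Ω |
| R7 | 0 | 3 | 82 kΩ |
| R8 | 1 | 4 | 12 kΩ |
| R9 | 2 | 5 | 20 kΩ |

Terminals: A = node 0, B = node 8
The network is not a plain series/parallel combination. Inject a 1 A test current into terminal A (node 0) and return it from terminal B (node 8); then R_eq = V_A / (1 A).
Nodal analysis, taking node 8 as the 0 V reference.
Current source I_test pushes 1 A into node 0 and draws it out of node 8.
KCL at each unknown node (sum of currents leaving = 0; resistances in Ω):
  Node 0: (V_0 - V_1)/9.1 + (V_0 - V_3)/82000 - 1 = 0
  Node 1: (V_1 - V_0)/9.1 + (V_1 - V_2)/4.3 + (V_1 - V_4)/12000 = 0
  Node 2: (V_2 - V_1)/4.3 + (V_2 - V_5)/20000 = 0
  Node 3: (V_3 - V_0)/82000 + (V_3 - V_4)/47 + (V_3 - V_6)/3 = 0
  Node 4: (V_4 - V_1)/12000 + (V_4 - V_3)/47 + (V_4 - V_5)/62000 + (V_4 - V_7)/4.7 = 0
  Node 5: (V_5 - V_2)/20000 + (V_5 - V_4)/62000 + (V_5 - 0)/820 = 0
  Node 6: (V_6 - V_3)/3 + (V_6 - V_7)/4.7 = 0
  Node 7: (V_7 - V_4)/4.7 + (V_7 - V_6)/4.7 + (V_7 - 0)/10 = 0
Collecting terms (coefficients in siemens):
  0.1099·V_0 - 0.1099·V_1 - 0.0000122·V_3 = 1
  0.3425·V_1 - 0.1099·V_0 - 0.2326·V_2 - 0.00008333·V_4 = 0
  0.2326·V_2 - 0.2326·V_1 - 0.00005·V_5 = 0
  0.3546·V_3 - 0.0000122·V_0 - 0.02128·V_4 - 0.3333·V_6 = 0
  0.2341·V_4 - 0.00008333·V_1 - 0.02128·V_3 - 0.00001613·V_5 - 0.2128·V_7 = 0
  0.001286·V_5 - 0.00005·V_2 - 0.00001613·V_4 = 0
  0.5461·V_6 - 0.3333·V_3 - 0.2128·V_7 = 0
  0.5255·V_7 - 0.2128·V_4 - 0.2128·V_6 = 0
Solving these 8 simultaneous equations (Gaussian elimination) gives:
  V_0 = 6979 V, V_1 = 6970 V, V_2 = 6969 V, V_3 = 7.619 V
  V_4 = 9.274 V, V_5 = 271.1 V, V_6 = 7.258 V, V_7 = 6.693 V
R_eq = V_0 / 1 A = 6979 Ω = 6.979 kΩ

Final answer: 6.979 kΩ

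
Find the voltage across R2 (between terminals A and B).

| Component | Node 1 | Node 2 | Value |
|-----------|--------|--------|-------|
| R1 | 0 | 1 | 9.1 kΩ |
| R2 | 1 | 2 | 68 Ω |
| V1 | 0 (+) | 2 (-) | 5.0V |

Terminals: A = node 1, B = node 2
R1 and R2 are in series across V1 (node 0 → node 1 → node 2), and the output A–B is taken across R2, so this is a voltage divider.
Series current: I = V1/(R1 + R2) = 5/(9100 + 68) = 5/9168 = 0.0005454 A
V_R2 = I × R2 = V1 × R2/(R1 + R2) = 5 × 68/9168 = 0.03709 V

Final answer: 0.03709 V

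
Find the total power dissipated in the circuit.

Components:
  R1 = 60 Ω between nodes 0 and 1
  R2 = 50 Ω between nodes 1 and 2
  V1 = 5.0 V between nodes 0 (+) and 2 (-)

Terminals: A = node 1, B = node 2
Nodal analysis, taking node 2 as the 0 V reference.
Source V1 fixes V_0 = 5 V.
KCL at each unknown node (sum of currents leaving = 0; resistances in Ω):
  Node 1: (V_1 - 5)/60 + (V_1 - 0)/50 = 0
Collecting terms: 0.03667 × V_1 = 0.08333  =>  V_1 = 2.273 V
Power in each resistor, P = (ΔV)²/R:
  P_R1 = (5 - 2.273)²/60 = 0.124 W
  P_R2 = (2.273 - 0)²/50 = 0.1033 W
P_total = P_R1 + P_R2 = 0.2273 W

Final answer: 0.2273 W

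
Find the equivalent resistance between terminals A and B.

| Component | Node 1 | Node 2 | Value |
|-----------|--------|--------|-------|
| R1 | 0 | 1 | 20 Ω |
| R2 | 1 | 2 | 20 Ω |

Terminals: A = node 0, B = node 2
Reduce the network between node 0 (A) and node 2 (B) by series/parallel combination:
  Rs1 = R1 + R2 (series, joined only at node 1) = 20 + 20 = 40 Ω
R_eq = 40 Ω

Final answer: 40 Ω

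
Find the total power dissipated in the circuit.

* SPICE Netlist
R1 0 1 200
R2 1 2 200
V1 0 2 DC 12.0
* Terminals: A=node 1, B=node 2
Nodal analysis, taking node 2 as the 0 V reference.
Source V1 fixes V_0 = 12 V.
KCL at each unknown node (sum of currents leaving = 0; resistances in Ω):
  Node 1: (V_1 - 12)/200 + (V_1 - 0)/200 = 0
Collecting terms: 0.01 × V_1 = 0.06  =>  V_1 = 6 V
Power in each resistor, P = (ΔV)²/R:
  P_R1 = (12 - 6)²/200 = 0.18 W
  P_R2 = (6 - 0)²/200 = 0.18 W
P_total = P_R1 + P_R2 = 0.36 W

Final answer: 0.36 W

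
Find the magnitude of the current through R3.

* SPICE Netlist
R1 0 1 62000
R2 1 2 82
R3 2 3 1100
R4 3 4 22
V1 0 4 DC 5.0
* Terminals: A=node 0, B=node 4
Nodal analysis, taking node 4 as the 0 V reference.
Source V1 fixes V_0 = 5 V.
KCL at each unknown node (sum of currents leaving = 0; resistances in Ω):
  Node 1: (V_1 - 5)/62000 + (V_1 - V_2)/82 = 0
  Node 2: (V_2 - V_1)/82 + (V_2 - V_3)/1100 = 0
  Node 3: (V_3 - V_2)/1100 + (V_3 - 0)/22 = 0
Collecting terms (coefficients in siemens):
  0.01221·V_1 - 0.0122·V_2 = 0.00008065
  0.0131·V_2 - 0.0122·V_1 - 0.0009091·V_3 = 0
  0.04636·V_3 - 0.0009091·V_2 = 0
Solving these 3 simultaneous equations (Gaussian elimination) gives:
  V_1 = 0.09525 V, V_2 = 0.08876 V, V_3 = 0.00174 V
I_R3 = (V_2 - V_3)/R3 = (0.08876 - 0.00174)/1100 = 0.00007911 A
|I_R3| = 0.00007911 A

Final answer: |I_R3| = 7.911e-05 A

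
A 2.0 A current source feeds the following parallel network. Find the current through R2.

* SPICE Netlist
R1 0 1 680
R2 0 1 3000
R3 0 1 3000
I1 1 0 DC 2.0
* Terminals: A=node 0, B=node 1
All resistors sit directly between nodes 0 and 1, so they are in parallel and share one voltage V; the full source current 2 A splits among them.
1/R_par = 1/680 + 1/3000 + 1/3000 = 0.002137 S  =>  R_par = 467.9 Ω
V = I × R_par = 2 × 467.9 = 935.8 V
I_R2 = V/R2 = 935.8/3000 = 0.3119 A

Final answer: 0.3119 A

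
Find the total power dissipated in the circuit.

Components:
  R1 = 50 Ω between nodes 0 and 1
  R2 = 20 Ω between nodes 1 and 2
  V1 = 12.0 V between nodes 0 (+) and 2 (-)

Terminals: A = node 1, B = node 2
Nodal analysis, taking node 2 as the 0 V reference.
Source V1 fixes V_0 = 12 V.
KCL at each unknown node (sum of currents leaving = 0; resistances in Ω):
  Node 1: (V_1 - 12)/50 + (V_1 - 0)/20 = 0
Collecting terms: 0.07 × V_1 = 0.24  =>  V_1 = 3.429 V
Power in each resistor, P = (ΔV)²/R:
  P_R1 = (12 - 3.429)²/50 = 1.469 W
  P_R2 = (3.429 - 0)²/20 = 0.5878 W
P_total = P_R1 + P_R2 = 2.057 W

Final answer: 2.057 W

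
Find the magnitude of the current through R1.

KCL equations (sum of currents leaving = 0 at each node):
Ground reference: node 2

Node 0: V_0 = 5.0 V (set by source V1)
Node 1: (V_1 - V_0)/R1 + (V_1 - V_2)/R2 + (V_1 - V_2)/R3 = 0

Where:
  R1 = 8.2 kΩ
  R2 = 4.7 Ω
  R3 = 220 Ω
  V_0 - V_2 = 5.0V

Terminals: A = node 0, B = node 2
Nodal analysis, taking node 2 as the 0 V reference.
Source V1 fixes V_0 = 5 V.
KCL at each unknown node (sum of currents leaving = 0; resistances in Ω):
  Node 1: (V_1 - 5)/8200 + (V_1 - 0)/4.7 + (V_1 - 0)/220 = 0
Collecting terms: 0.2174 × V_1 = 0.0006098  =>  V_1 = 0.002804 V
I_R1 = (V_0 - V_1)/R1 = (5 - 0.002804)/8200 = 0.0006094 A
|I_R1| = 0.0006094 A

Final answer: |I_R1| = 0.0006094 A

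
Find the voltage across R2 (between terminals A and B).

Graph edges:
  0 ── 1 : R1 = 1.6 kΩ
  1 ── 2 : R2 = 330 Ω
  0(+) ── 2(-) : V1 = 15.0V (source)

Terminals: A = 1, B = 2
R1 and R2 are in series across V1 (node 0 → node 1 → node 2), and the output A–B is taken across R2, so this is a voltage divider.
Series current: I = V1/(R1 + R2) = 15/(1600 + 330) = 15/1930 = 0.007772 A
V_R2 = I × R2 = V1 × R2/(R1 + R2) = 15 × 330/1930 = 2.565 V

Final answer: 2.565 V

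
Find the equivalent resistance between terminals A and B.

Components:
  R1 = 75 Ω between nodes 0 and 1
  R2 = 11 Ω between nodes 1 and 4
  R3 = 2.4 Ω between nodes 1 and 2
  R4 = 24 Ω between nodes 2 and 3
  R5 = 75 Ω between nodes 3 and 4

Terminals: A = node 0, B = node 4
Reduce the network between node 0 (A) and node 4 (B) by series/parallel combination:
  Rs1 = R3 + R4 (series, joined only at node 2) = 2.4 + 24 = 26.4 Ω
  Rs2 = R5 + Rs1 (series, joined only at node 3) = 75 + 26.4 = 101.4 Ω
  Rp1 = R2 ‖ Rs2 (parallel, both between nodes 1 and 4) = 1/(1/11 + 1/101.4) = 9.923 Ω
  Rs3 = R1 + Rp1 (series, joined only at node 1) = 75 + 9.923 = 84.92 Ω
R_eq = 84.92 Ω

Final answer: 84.92 Ω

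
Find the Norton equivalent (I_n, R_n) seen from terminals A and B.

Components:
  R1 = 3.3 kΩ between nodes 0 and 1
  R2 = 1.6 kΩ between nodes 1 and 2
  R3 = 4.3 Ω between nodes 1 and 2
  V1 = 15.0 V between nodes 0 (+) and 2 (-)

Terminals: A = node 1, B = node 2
Find the Thévenin equivalent first; then I_n = V_th/R_th and R_n = R_th.
Step 1 — V_th is the open-circuit voltage V_A - V_B (nothing connected across the terminals).
Nodal analysis, taking node 2 as the 0 V reference.
Source V1 fixes V_0 = 15 V.
KCL at each unknown node (sum of currents leaving = 0; resistances in Ω):
  Node 1: (V_1 - 15)/3300 + (V_1 - 0)/1600 + (V_1 - 0)/4.3 = 0
Collecting terms: 0.2335 × V_1 = 0.004545  =>  V_1 = 0.01947 V
V_th = V_1 - V_2 = 0.01947 - 0 = 0.01947 V
Step 2 — R_th: zero the source — replace V1 by a short circuit (node 2 merges into node 0) — and find the resistance seen between A (node 1) and B (node 0).
Reduce the network between node 1 (A) and node 0 (B) by series/parallel combination:
  Rp1 = R1 ‖ R2 ‖ R3 (parallel, all between nodes 0 and 1) = 1/(1/3300 + 1/1600 + 1/4.3) = 4.283 Ω
R_th = 4.283 Ω
I_n = V_th/R_th = 0.01947/4.283 = 0.004545 A, and R_n = R_th = 4.283 Ω

Final answer: I_n = 0.004545 A, R_n = 4.283 Ω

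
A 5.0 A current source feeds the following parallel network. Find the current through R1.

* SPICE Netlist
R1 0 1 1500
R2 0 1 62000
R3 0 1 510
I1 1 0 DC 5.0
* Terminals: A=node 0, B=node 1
All resistors sit directly between nodes 0 and 1, so they are in parallel and share one voltage V; the full source current 5 A splits among them.
1/R_par = 1/1500 + 1/62000 + 1/510 = 0.002644 S  =>  R_par = 378.3 Ω
V = I × R_par = 5 × 378.3 = 1891 V
I_R1 = V/R1 = 1891/1500 = 1.261 A

Final answer: 1.261 A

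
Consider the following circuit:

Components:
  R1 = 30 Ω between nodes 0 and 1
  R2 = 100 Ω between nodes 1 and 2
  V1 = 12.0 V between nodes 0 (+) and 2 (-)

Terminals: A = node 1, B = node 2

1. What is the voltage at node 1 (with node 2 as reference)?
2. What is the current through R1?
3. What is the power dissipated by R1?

Nodal analysis, taking node 2 as the 0 V reference.
Source V1 fixes V_0 = 12 V.
KCL at each unknown node (sum of currents leaving = 0; resistances in Ω):
  Node 1: (V_1 - 12)/30 + (V_1 - 0)/100 = 0
Collecting terms: 0.04333 × V_1 = 0.4  =>  V_1 = 9.231 V
Part 1:
  Read off the nodal solution: V_1 = 9.231 V
Part 2:
  I_R1 = (V_0 - V_1)/R1 = (12 - 9.231)/30 = 0.09231 A
  Magnitude: I_R1 = 0.09231 A
Part 3:
  I_R1 = (V_0 - V_1)/R1 = (12 - 9.231)/30 = 0.09231 A
  P_R1 = I_R1² × R1 = (0.09231)² × 30 = 0.2556 W

Final answers:
1. V_1 = 9.231 V
2. I_R1 = 0.09231 A
3. P_R1 = 0.2556 W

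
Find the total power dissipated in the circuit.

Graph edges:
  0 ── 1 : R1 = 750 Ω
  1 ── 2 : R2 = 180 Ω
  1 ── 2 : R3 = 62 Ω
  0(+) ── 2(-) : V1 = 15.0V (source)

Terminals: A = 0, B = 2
Nodal analysis, taking node 2 as the 0 V reference.
Source V1 fixes V_0 = 15 V.
KCL at each unknown node (sum of currents leaving = 0; resistances in Ω):
  Node 1: (V_1 - 15)/750 + (V_1 - 0)/180 + (V_1 - 0)/62 = 0
Collecting terms: 0.02302 × V_1 = 0.02  =>  V_1 = 0.8689 V
Power in each resistor, P = (ΔV)²/R:
  P_R1 = (15 - 0.8689)²/750 = 0.2663 W
  P_R2 = (0.8689 - 0)²/180 = 0.004194 W
  P_R3 = (0.8689 - 0)²/62 = 0.01218 W
P_total = P_R1 + P_R2 + P_R3 = 0.2826 W

Final answer: 0.2826 W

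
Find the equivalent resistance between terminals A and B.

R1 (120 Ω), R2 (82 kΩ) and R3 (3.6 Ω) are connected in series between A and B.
Reduce the network between node 0 (A) and node 3 (B) by series/parallel combination:
  Rs1 = R1 + R2 (series, joined only at node 1) = 120 + 82000 = 82120 Ω
  Rs2 = R3 + Rs1 (series, joined only at node 2) = 3.6 + 82120 = 82120 Ω
R_eq = 82.12 kΩ

Final answer: 82.12 kΩ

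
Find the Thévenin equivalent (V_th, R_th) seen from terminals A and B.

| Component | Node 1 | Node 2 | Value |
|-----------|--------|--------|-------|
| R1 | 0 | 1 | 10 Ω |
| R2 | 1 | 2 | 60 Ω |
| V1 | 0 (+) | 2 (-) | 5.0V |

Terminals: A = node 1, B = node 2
Step 1 — V_th is the open-circuit voltage V_A - V_B (nothing connected across the terminals).
Nodal analysis, taking node 2 as the 0 V reference.
Source V1 fixes V_0 = 5 V.
KCL at each unknown node (sum of currents leaving = 0; resistances in Ω):
  Node 1: (V_1 - 5)/10 + (V_1 - 0)/60 = 0
Collecting terms: 0.1167 × V_1 = 0.5  =>  V_1 = 4.286 V
V_th = V_1 - V_2 = 4.286 - 0 = 4.286 V
Step 2 — R_th: zero the source — replace V1 by a short circuit (node 2 merges into node 0) — and find the resistance seen between A (node 1) and B (node 0).
Reduce the network between node 1 (A) and node 0 (B) by series/parallel combination:
  Rp1 = R1 ‖ R2 (parallel, both between nodes 0 and 1) = 1/(1/10 + 1/60) = 8.571 Ω
R_th = 8.571 Ω

Final answer: V_th = 4.286 V, R_th = 8.571 Ω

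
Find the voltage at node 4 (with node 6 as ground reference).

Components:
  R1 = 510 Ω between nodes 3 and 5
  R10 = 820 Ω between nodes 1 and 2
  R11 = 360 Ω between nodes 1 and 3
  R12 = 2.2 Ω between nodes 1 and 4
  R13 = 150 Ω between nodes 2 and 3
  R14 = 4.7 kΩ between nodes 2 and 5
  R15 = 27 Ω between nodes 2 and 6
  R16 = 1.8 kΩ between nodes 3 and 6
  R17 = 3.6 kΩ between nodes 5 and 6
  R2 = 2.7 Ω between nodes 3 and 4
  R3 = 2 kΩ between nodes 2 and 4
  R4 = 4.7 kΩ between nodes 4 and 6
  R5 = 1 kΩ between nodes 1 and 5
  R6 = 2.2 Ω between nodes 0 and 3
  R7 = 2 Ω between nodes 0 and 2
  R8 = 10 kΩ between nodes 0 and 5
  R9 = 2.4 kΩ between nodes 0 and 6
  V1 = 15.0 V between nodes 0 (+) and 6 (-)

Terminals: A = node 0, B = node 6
Nodal analysis, taking node 6 as the 0 V reference.
Source V1 fixes V_0 = 15 V.
KCL at each unknown node (sum of currents leaving = 0; resistances in Ω):
  Node 1: (V_1 - V_5)/1000 + (V_1 - V_2)/820 + (V_1 - V_3)/360 + (V_1 - V_4)/2.2 = 0
  Node 2: (V_2 - V_4)/2000 + (V_2 - 15)/2 + (V_2 - V_1)/820 + (V_2 - V_3)/150 + (V_2 - V_5)/4700 + (V_2 - 0)/27 = 0
  Node 3: (V_3 - V_5)/510 + (V_3 - V_4)/2.7 + (V_3 - 15)/2.2 + (V_3 - V_1)/360 + (V_3 - V_2)/150 + (V_3 - 0)/1800 = 0
  Node 4: (V_4 - V_3)/2.7 + (V_4 - V_2)/2000 + (V_4 - 0)/4700 + (V_4 - V_1)/2.2 = 0
  Node 5: (V_5 - V_3)/510 + (V_5 - V_1)/1000 + (V_5 - 15)/10000 + (V_5 - V_2)/4700 + (V_5 - 0)/3600 = 0
Collecting terms (coefficients in siemens):
  0.4595·V_1 - 0.00122·V_2 - 0.002778·V_3 - 0.4545·V_4 - 0.001·V_5 = 0
  0.5456·V_2 - 0.00122·V_1 - 0.006667·V_3 - 0.0005·V_4 - 0.0002128·V_5 = 7.5
  0.8369·V_3 - 0.002778·V_1 - 0.006667·V_2 - 0.3704·V_4 - 0.001961·V_5 = 6.818
  0.8256·V_4 - 0.4545·V_1 - 0.0005·V_2 - 0.3704·V_3 = 0
  0.003551·V_5 - 0.001·V_1 - 0.0002128·V_2 - 0.001961·V_3 = 0.0015
Solving these 5 simultaneous equations (Gaussian elimination) gives:
  V_1 = 14.93 V, V_2 = 13.98 V, V_3 = 14.95 V, V_4 = 14.93 V
  V_5 = 13.72 V
The requested potential is V_4 = 14.93 V.

Final answer: V_4 = 14.93 V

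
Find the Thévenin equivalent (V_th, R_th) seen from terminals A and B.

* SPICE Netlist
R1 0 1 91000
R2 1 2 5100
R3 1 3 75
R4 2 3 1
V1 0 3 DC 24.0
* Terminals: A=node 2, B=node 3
Step 1 — V_th is the open-circuit voltage V_A - V_B (nothing connected across the terminals).
Nodal analysis, taking node 3 as the 0 V reference.
Source V1 fixes V_0 = 24 V.
KCL at each unknown node (sum of currents leaving = 0; resistances in Ω):
  Node 1: (V_1 - 24)/91000 + (V_1 - V_2)/5100 + (V_1 - 0)/75 = 0
  Node 2: (V_2 - V_1)/5100 + (V_2 - 0)/1 = 0
Collecting terms (coefficients in siemens):
  0.01354·V_1 - 0.0001961·V_2 = 0.0002637
  1·V_2 - 0.0001961·V_1 = 0
Determinant D = (0.01354)(1) - (-0.0001961)(-0.0001961) = 0.01354
V_1 = [(0.0002637)(1) - (-0.0001961)(0)]/D = 0.01948 V
V_2 = [(0.01354)(0) - (0.0002637)(-0.0001961)]/D = 0.000003818 V
V_th = V_2 - V_3 = 0.000003818 - 0 = 0.000003818 V
Step 2 — R_th: zero the source — replace V1 by a short circuit (node 3 merges into node 0) — and find the resistance seen between A (node 2) and B (node 0).
Reduce the network between node 2 (A) and node 0 (B) by series/parallel combination:
  Rp1 = R1 ‖ R3 (parallel, both between nodes 0 and 1) = 1/(1/91000 + 1/75) = 74.94 Ω
  Rs1 = R2 + Rp1 (series, joined only at node 1) = 5100 + 74.94 = 5175 Ω
  Rp2 = R4 ‖ Rs1 (parallel, both between nodes 0 and 2) = 1/(1/1 + 1/5175) = 0.9998 Ω
R_th = 0.9998 Ω

Final answer: V_th = 3.818e-06 V, R_th = 0.9998 Ω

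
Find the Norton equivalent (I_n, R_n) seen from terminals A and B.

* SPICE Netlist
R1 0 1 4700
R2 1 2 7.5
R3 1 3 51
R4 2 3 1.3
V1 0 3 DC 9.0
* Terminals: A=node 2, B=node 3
Find the Thévenin equivalent first; then I_n = V_th/R_th and R_n = R_th.
Step 1 — V_th is the open-circuit voltage V_A - V_B (nothing connected across the terminals).
Nodal analysis, taking node 3 as the 0 V reference.
Source V1 fixes V_0 = 9 V.
KCL at each unknown node (sum of currents leaving = 0; resistances in Ω):
  Node 1: (V_1 - 9)/4700 + (V_1 - V_2)/7.5 + (V_1 - 0)/51 = 0
  Node 2: (V_2 - V_1)/7.5 + (V_2 - 0)/1.3 = 0
Collecting terms (coefficients in siemens):
  0.1532·V_1 - 0.1333·V_2 = 0.001915
  0.9026·V_2 - 0.1333·V_1 = 0
Determinant D = (0.1532)(0.9026) - (-0.1333)(-0.1333) = 0.1205
V_1 = [(0.001915)(0.9026) - (-0.1333)(0)]/D = 0.01435 V
V_2 = [(0.1532)(0) - (0.001915)(-0.1333)]/D = 0.00212 V
V_th = V_2 - V_3 = 0.00212 - 0 = 0.00212 V
Step 2 — R_th: zero the source — replace V1 by a short circuit (node 3 merges into node 0) — and find the resistance seen between A (node 2) and B (node 0).
Reduce the network between node 2 (A) and node 0 (B) by series/parallel combination:
  Rp1 = R1 ‖ R3 (parallel, both between nodes 0 and 1) = 1/(1/4700 + 1/51) = 50.45 Ω
  Rs1 = R2 + Rp1 (series, joined only at node 1) = 7.5 + 50.45 = 57.95 Ω
  Rp2 = R4 ‖ Rs1 (parallel, both between nodes 0 and 2) = 1/(1/1.3 + 1/57.95) = 1.271 Ω
R_th = 1.271 Ω
I_n = V_th/R_th = 0.00212/1.271 = 0.001667 A, and R_n = R_th = 1.271 Ω

Final answer: I_n = 0.001667 A, R_n = 1.271 Ω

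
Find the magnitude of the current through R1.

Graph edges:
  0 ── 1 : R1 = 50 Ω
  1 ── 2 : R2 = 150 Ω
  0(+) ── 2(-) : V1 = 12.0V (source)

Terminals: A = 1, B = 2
Nodal analysis, taking node 2 as the 0 V reference.
Source V1 fixes V_0 = 12 V.
KCL at each unknown node (sum of currents leaving = 0; resistances in Ω):
  Node 1: (V_1 - 12)/50 + (V_1 - 0)/150 = 0
Collecting terms: 0.02667 × V_1 = 0.24  =>  V_1 = 9 V
I_R1 = (V_0 - V_1)/R1 = (12 - 9)/50 = 0.06 A
|I_R1| = 0.06 A

Final answer: |I_R1| = 0.06 A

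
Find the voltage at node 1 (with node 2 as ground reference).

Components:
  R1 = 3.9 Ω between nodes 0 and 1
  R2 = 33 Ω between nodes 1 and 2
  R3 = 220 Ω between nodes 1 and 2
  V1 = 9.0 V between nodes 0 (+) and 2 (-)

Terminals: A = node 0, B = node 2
Nodal analysis, taking node 2 as the 0 V reference.
Source V1 fixes V_0 = 9 V.
KCL at each unknown node (sum of currents leaving = 0; resistances in Ω):
  Node 1: (V_1 - 9)/3.9 + (V_1 - 0)/33 + (V_1 - 0)/220 = 0
Collecting terms: 0.2913 × V_1 = 2.308  =>  V_1 = 7.923 V
The requested potential is V_1 = 7.923 V.

Final answer: V_1 = 7.923 V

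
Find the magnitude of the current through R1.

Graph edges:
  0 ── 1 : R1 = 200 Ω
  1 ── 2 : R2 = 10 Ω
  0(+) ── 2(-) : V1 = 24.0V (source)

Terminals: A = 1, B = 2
Nodal analysis, taking node 2 as the 0 V reference.
Source V1 fixes V_0 = 24 V.
KCL at each unknown node (sum of currents leaving = 0; resistances in Ω):
  Node 1: (V_1 - 24)/200 + (V_1 - 0)/10 = 0
Collecting terms: 0.105 × V_1 = 0.12  =>  V_1 = 1.143 V
I_R1 = (V_0 - V_1)/R1 = (24 - 1.143)/200 = 0.1143 A
|I_R1| = 0.1143 A

Final answer: |I_R1| = 0.1143 A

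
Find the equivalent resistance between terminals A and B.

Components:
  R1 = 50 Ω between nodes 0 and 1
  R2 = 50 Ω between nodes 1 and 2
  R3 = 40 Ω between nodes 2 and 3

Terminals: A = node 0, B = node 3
Reduce the network between node 0 (A) and node 3 (B) by series/parallel combination:
  Rs1 = R1 + R2 (series, joined only at node 1) = 50 + 50 = 100 Ω
  Rs2 = R3 + Rs1 (series, joined only at node 2) = 40 + 100 = 140 Ω
R_eq = 140 Ω

Final answer: 140 Ω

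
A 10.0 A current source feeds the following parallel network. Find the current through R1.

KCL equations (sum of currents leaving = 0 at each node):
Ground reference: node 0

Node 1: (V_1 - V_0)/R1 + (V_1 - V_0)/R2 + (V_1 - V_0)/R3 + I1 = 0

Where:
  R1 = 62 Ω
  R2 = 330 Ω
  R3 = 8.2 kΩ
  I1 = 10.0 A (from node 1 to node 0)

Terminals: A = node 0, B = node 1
All resistors sit directly between nodes 0 and 1, so they are in parallel and share one voltage V; the full source current 10 A splits among them.
1/R_par = 1/62 + 1/330 + 1/8200 = 0.01928 S  =>  R_par = 51.86 Ω
V = I × R_par = 10 × 51.86 = 518.6 V
I_R1 = V/R1 = 518.6/62 = 8.365 A

Final answer: 8.365 A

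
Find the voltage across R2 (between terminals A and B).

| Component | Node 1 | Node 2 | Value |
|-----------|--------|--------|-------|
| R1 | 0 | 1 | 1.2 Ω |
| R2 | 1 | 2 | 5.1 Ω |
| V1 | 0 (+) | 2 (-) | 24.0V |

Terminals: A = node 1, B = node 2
R1 and R2 are in series across V1 (node 0 → node 1 → node 2), and the output A–B is taken across R2, so this is a voltage divider.
Series current: I = V1/(R1 + R2) = 24/(1.2 + 5.1) = 24/6.3 = 3.81 A
V_R2 = I × R2 = V1 × R2/(R1 + R2) = 24 × 5.1/6.3 = 19.43 V

Final answer: 19.43 V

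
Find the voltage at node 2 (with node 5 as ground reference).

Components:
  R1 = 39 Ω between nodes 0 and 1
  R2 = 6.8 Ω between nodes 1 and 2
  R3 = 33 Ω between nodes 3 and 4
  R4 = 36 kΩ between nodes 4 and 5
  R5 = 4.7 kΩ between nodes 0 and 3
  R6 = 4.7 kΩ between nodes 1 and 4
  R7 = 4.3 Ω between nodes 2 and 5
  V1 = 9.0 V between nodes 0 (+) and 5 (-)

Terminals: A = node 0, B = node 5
Nodal analysis, taking node 5 as the 0 V reference.
Source V1 fixes V_0 = 9 V.
KCL at each unknown node (sum of currents leaving = 0; resistances in Ω):
  Node 1: (V_1 - 9)/39 + (V_1 - V_2)/6.8 + (V_1 - V_4)/4700 = 0
  Node 2: (V_2 - V_1)/6.8 + (V_2 - 0)/4.3 = 0
  Node 3: (V_3 - V_4)/33 + (V_3 - 9)/4700 = 0
  Node 4: (V_4 - V_3)/33 + (V_4 - 0)/36000 + (V_4 - V_1)/4700 = 0
Collecting terms (coefficients in siemens):
  0.1729·V_1 - 0.1471·V_2 - 0.0002128·V_4 = 0.2308
  0.3796·V_2 - 0.1471·V_1 = 0
  0.03052·V_3 - 0.0303·V_4 = 0.001915
  0.03054·V_4 - 0.0002128·V_1 - 0.0303·V_3 = 0
Solving these 4 simultaneous equations (Gaussian elimination) gives:
  V_1 = 2 V, V_2 = 0.7747 V, V_3 = 5.177 V, V_4 = 5.15 V
The requested potential is V_2 = 0.7747 V.

Final answer: V_2 = 0.7747 V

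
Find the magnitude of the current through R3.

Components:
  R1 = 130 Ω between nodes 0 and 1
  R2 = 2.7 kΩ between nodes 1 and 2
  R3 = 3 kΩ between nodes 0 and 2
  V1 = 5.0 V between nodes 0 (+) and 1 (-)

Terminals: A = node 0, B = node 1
Nodal analysis, taking node 1 as the 0 V reference.
Source V1 fixes V_0 = 5 V.
KCL at each unknown node (sum of currents leaving = 0; resistances in Ω):
  Node 2: (V_2 - 0)/2700 + (V_2 - 5)/3000 = 0
Collecting terms: 0.0007037 × V_2 = 0.001667  =>  V_2 = 2.368 V
I_R3 = (V_0 - V_2)/R3 = (5 - 2.368)/3000 = 0.0008772 A
|I_R3| = 0.0008772 A

Final answer: |I_R3| = 0.0008772 A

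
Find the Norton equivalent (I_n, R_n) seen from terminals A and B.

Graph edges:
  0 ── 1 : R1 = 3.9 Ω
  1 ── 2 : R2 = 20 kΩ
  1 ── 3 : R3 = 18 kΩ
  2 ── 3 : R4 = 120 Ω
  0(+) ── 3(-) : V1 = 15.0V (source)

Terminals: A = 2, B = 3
Find the Thévenin equivalent first; then I_n = V_th/R_th and R_n = R_th.
Step 1 — V_th is the open-circuit voltage V_A - V_B (nothing connected across the terminals).
Nodal analysis, taking node 3 as the 0 V reference.
Source V1 fixes V_0 = 15 V.
KCL at each unknown node (sum of currents leaving = 0; resistances in Ω):
  Node 1: (V_1 - 15)/3.9 + (V_1 - V_2)/20000 + (V_1 - 0)/18000 = 0
  Node 2: (V_2 - V_1)/20000 + (V_2 - 0)/120 = 0
Collecting terms (coefficients in siemens):
  0.2565·V_1 - 0.00005·V_2 = 3.846
  0.008383·V_2 - 0.00005·V_1 = 0
Determinant D = (0.2565)(0.008383) - (-0.00005)(-0.00005) = 0.00215
V_1 = [(3.846)(0.008383) - (-0.00005)(0)]/D = 14.99 V
V_2 = [(0.2565)(0) - (3.846)(-0.00005)]/D = 0.08943 V
V_th = V_2 - V_3 = 0.08943 - 0 = 0.08943 V
Step 2 — R_th: zero the source — replace V1 by a short circuit (node 3 merges into node 0) — and find the resistance seen between A (node 2) and B (node 0).
Reduce the network between node 2 (A) and node 0 (B) by series/parallel combination:
  Rp1 = R1 ‖ R3 (parallel, both between nodes 0 and 1) = 1/(1/3.9 + 1/18000) = 3.899 Ω
  Rs1 = R2 + Rp1 (series, joined only at node 1) = 20000 + 3.899 = 20000 Ω
  Rp2 = R4 ‖ Rs1 (parallel, both between nodes 0 and 2) = 1/(1/120 + 1/20000) = 119.3 Ω
R_th = 119.3 Ω
I_n = V_th/R_th = 0.08943/119.3 = 0.0007497 A, and R_n = R_th = 119.3 Ω

Final answer: I_n = 0.0007497 A, R_n = 119.3 Ω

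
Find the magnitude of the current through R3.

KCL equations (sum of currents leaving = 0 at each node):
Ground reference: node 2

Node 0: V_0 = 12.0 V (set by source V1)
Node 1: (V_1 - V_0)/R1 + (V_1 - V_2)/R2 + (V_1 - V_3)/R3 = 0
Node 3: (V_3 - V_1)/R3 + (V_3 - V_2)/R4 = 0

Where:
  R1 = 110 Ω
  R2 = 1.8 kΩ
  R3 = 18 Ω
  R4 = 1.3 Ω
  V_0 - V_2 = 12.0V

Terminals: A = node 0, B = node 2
Nodal analysis, taking node 2 as the 0 V reference.
Source V1 fixes V_0 = 12 V.
KCL at each unknown node (sum of currents leaving = 0; resistances in Ω):
  Node 1: (V_1 - 12)/110 + (V_1 - 0)/1800 + (V_1 - V_3)/18 = 0
  Node 3: (V_3 - V_1)/18 + (V_3 - 0)/1.3 = 0
Collecting terms (coefficients in siemens):
  0.0652·V_1 - 0.05556·V_3 = 0.1091
  0.8248·V_3 - 0.05556·V_1 = 0
Determinant D = (0.0652)(0.8248) - (-0.05556)(-0.05556) = 0.05069
V_1 = [(0.1091)(0.8248) - (-0.05556)(0)]/D = 1.775 V
V_3 = [(0.0652)(0) - (0.1091)(-0.05556)]/D = 0.1196 V
I_R3 = (V_1 - V_3)/R3 = (1.775 - 0.1196)/18 = 0.09197 A
|I_R3| = 0.09197 A

Final answer: |I_R3| = 0.09197 A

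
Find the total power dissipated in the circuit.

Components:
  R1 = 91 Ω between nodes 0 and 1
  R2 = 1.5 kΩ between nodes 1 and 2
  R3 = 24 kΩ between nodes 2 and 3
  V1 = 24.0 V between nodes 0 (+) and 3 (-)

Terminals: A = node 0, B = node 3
Nodal analysis, taking node 3 as the 0 V reference.
Source V1 fixes V_0 = 24 V.
KCL at each unknown node (sum of currents leaving = 0; resistances in Ω):
  Node 1: (V_1 - 24)/91 + (V_1 - V_2)/1500 = 0
  Node 2: (V_2 - V_1)/1500 + (V_2 - 0)/24000 = 0
Collecting terms (coefficients in siemens):
  0.01166·V_1 - 0.0006667·V_2 = 0.2637
  0.0007083·V_2 - 0.0006667·V_1 = 0
Determinant D = (0.01166)(0.0007083) - (-0.0006667)(-0.0006667) = 0.000007812
V_1 = [(0.2637)(0.0007083) - (-0.0006667)(0)]/D = 23.91 V
V_2 = [(0.01166)(0) - (0.2637)(-0.0006667)]/D = 22.51 V
Power in each resistor, P = (ΔV)²/R:
  P_R1 = (24 - 23.91)²/91 = 0.00008004 W
  P_R2 = (23.91 - 22.51)²/1500 = 0.001319 W
  P_R3 = (22.51 - 0)²/24000 = 0.02111 W
P_total = P_R1 + P_R2 + P_R3 = 0.02251 W

Final answer: 0.02251 W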